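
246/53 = 246/53 = 4.64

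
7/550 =7/550=0.01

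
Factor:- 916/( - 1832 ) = 1/2 =2^(-1)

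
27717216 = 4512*6143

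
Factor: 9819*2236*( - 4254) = -2^3 * 3^3*13^1*43^1*709^1*1091^1 = -93397778136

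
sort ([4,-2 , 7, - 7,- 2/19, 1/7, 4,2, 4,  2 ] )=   [-7, - 2,- 2/19,  1/7 , 2, 2, 4, 4,  4, 7]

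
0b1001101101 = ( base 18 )1g9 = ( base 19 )1dd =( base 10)621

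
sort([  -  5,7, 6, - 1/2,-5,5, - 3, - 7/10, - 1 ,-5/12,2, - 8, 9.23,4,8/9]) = [ - 8, - 5, - 5, - 3,-1, - 7/10, - 1/2, - 5/12,8/9,2,4,5, 6,7, 9.23 ] 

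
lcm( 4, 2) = 4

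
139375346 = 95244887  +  44130459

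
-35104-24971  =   - 60075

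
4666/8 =583+ 1/4 = 583.25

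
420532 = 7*60076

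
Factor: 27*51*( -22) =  - 2^1 * 3^4*11^1*17^1 = - 30294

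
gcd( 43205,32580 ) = 5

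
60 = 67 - 7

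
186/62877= 62/20959 = 0.00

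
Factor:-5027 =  - 11^1*457^1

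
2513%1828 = 685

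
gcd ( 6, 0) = 6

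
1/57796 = 1/57796 = 0.00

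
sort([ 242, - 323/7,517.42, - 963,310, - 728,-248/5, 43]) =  [ - 963, -728, - 248/5, - 323/7, 43, 242, 310,  517.42 ]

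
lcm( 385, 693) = 3465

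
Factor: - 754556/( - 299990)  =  2^1*5^( - 1)*11^2 *131^ (- 1)*229^( - 1)*1559^1 = 377278/149995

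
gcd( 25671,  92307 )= 3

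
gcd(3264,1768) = 136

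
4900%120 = 100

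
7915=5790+2125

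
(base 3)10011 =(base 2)1010101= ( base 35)2F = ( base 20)45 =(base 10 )85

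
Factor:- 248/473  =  -2^3 * 11^(-1)*31^1*43^ ( - 1 )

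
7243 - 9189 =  - 1946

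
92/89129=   92/89129 = 0.00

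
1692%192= 156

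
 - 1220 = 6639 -7859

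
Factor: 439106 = 2^1 *181^1*1213^1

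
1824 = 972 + 852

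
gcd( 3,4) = 1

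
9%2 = 1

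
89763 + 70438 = 160201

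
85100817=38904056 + 46196761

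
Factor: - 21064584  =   - 2^3*3^1*433^1*2027^1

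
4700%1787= 1126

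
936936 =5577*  168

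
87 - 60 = 27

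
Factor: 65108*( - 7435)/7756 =-5^1*7^( -1)*41^1*277^( - 1 )*397^1 * 1487^1 = - 121019495/1939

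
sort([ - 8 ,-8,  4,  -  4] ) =[ - 8 , - 8,-4 , 4] 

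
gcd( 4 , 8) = 4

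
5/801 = 5/801 = 0.01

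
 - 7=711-718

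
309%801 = 309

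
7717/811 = 7717/811 = 9.52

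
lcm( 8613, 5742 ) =17226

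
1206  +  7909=9115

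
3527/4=881+ 3/4 = 881.75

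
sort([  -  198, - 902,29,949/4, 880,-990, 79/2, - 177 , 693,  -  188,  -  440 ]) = [  -  990, - 902, - 440,-198,  -  188,  -  177, 29,79/2,949/4, 693,880]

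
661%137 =113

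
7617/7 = 7617/7 = 1088.14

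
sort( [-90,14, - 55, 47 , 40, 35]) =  [  -  90, -55, 14, 35, 40,47 ]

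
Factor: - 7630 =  - 2^1*5^1 * 7^1 * 109^1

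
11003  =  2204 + 8799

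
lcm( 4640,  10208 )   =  51040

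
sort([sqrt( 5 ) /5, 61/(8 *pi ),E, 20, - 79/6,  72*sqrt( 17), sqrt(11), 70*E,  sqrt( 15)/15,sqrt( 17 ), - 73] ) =[ - 73,  -  79/6, sqrt( 15)/15, sqrt(5)/5,  61/( 8*pi), E , sqrt(11 ), sqrt(17 ), 20, 70*E,72 * sqrt( 17) ] 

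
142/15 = 142/15 =9.47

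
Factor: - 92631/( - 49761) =3^( - 2 )*7^1* 11^1 * 19^( - 1 )*97^( - 1)*401^1 = 30877/16587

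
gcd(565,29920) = 5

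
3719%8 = 7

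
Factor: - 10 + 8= - 2  =  - 2^1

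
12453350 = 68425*182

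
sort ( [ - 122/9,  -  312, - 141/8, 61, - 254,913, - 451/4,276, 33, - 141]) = [ - 312, - 254,-141, - 451/4, - 141/8,  -  122/9, 33,  61  ,  276,913] 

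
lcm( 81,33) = 891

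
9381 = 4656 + 4725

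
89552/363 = 89552/363 = 246.70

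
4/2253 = 4/2253 = 0.00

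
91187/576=91187/576 = 158.31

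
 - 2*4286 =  -8572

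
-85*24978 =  - 2123130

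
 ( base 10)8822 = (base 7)34502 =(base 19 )1586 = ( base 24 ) F7E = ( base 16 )2276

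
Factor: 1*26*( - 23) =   -  2^1 * 13^1 * 23^1 = -598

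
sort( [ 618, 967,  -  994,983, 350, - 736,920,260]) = [ - 994,  -  736,  260, 350,618, 920,  967, 983] 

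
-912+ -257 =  - 1169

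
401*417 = 167217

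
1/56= 1/56 = 0.02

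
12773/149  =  12773/149 = 85.72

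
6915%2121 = 552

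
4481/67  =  4481/67  =  66.88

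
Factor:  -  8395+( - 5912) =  -3^1*19^1*251^1=- 14307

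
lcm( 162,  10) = 810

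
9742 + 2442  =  12184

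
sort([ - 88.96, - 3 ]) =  [ - 88.96, - 3]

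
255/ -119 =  - 15/7=- 2.14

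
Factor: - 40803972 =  - 2^2 * 3^1*11^1*309121^1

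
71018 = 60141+10877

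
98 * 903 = 88494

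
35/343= 5/49 = 0.10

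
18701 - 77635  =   - 58934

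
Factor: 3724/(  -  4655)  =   - 4/5 =- 2^2*5^(-1) 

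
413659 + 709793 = 1123452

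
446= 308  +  138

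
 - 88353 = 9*(- 9817)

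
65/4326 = 65/4326 = 0.02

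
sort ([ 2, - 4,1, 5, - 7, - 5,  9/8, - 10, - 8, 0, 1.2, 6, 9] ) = [ - 10 ,  -  8,- 7, - 5,-4, 0 , 1,9/8, 1.2, 2,5,6, 9]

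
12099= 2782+9317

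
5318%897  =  833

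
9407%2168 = 735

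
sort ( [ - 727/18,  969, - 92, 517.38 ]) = [-92 , - 727/18,517.38, 969] 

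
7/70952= 1/10136 = 0.00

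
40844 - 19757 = 21087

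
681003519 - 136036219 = 544967300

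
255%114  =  27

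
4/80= 1/20 = 0.05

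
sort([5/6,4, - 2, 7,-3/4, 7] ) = [ - 2, - 3/4, 5/6, 4,7, 7]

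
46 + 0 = 46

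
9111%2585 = 1356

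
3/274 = 3/274 = 0.01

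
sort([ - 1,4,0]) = [ - 1, 0,4 ]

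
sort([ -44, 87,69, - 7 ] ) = [ -44,  -  7,69, 87]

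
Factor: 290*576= 2^7*3^2*5^1*29^1 = 167040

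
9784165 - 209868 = 9574297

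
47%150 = 47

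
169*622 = 105118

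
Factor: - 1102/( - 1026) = 29/27 = 3^(- 3) * 29^1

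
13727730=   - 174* ( - 78895) 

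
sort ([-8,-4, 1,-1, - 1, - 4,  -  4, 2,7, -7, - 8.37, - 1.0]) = [-8.37, - 8, - 7,-4,-4, - 4, - 1,-1, - 1.0,1, 2,7] 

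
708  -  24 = 684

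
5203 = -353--5556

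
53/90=53/90 =0.59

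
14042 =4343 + 9699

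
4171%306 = 193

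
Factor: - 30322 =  - 2^1*15161^1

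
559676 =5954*94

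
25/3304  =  25/3304 = 0.01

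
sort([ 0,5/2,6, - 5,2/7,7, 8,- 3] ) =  [ -5, - 3, 0,2/7, 5/2,6, 7, 8 ]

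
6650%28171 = 6650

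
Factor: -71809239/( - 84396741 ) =11^(-1)* 13^(- 2)*37^ (-1) * 409^(- 1 )*3571^1*6703^1 = 23936413/28132247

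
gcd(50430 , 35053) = 1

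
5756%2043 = 1670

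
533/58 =533/58 = 9.19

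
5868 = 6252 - 384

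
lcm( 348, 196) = 17052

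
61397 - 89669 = - 28272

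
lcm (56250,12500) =112500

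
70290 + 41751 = 112041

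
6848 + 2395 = 9243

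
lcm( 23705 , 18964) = 94820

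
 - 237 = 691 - 928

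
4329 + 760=5089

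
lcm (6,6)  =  6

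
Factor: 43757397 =3^2*827^1*5879^1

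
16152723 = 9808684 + 6344039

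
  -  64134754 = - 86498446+22363692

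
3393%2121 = 1272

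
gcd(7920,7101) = 9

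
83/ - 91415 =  - 1+91332/91415 = - 0.00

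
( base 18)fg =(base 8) 436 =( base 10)286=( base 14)166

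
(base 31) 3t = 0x7A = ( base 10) 122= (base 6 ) 322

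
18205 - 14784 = 3421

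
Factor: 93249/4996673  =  3^2*11^(-1)  *  13^1* 31^( - 1) * 797^1*14653^( - 1) 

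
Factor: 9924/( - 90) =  - 1654/15 = - 2^1  *3^(-1) * 5^( - 1)*827^1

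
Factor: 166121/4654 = 2^( - 1) *13^( - 1 )*179^( - 1)*283^1*587^1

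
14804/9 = 14804/9 = 1644.89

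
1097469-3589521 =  - 2492052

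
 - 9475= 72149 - 81624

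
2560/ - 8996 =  - 640/2249 = - 0.28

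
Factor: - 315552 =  - 2^5*3^1 * 19^1*173^1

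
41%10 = 1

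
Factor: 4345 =5^1* 11^1*79^1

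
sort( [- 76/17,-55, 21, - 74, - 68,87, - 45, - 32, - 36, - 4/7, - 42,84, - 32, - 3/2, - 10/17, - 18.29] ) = [ - 74, - 68, - 55,-45, - 42, - 36, - 32, - 32 ,  -  18.29, - 76/17, - 3/2, - 10/17, - 4/7, 21 , 84,87 ] 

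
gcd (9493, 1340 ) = 1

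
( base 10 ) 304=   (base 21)ea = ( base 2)100110000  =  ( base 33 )97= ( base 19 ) g0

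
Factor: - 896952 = - 2^3 * 3^1*7^1*19^1*281^1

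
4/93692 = 1/23423   =  0.00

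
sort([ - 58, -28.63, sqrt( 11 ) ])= [-58, - 28.63,sqrt( 11)] 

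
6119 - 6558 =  - 439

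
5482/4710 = 2741/2355 = 1.16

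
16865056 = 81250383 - 64385327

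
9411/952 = 9411/952 = 9.89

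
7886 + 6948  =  14834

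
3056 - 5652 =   -  2596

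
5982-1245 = 4737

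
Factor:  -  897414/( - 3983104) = 2^( - 7)*3^1 * 7^1*23^1*929^1* 15559^(  -  1) = 448707/1991552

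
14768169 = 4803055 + 9965114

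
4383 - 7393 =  - 3010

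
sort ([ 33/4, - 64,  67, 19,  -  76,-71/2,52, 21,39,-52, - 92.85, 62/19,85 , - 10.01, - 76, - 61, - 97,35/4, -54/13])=[ - 97,  -  92.85, - 76,  -  76, - 64, - 61,-52,-71/2,  -  10.01, - 54/13,62/19, 33/4, 35/4,  19,  21,39, 52, 67,  85] 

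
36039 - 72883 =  - 36844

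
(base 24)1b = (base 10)35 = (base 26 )19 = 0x23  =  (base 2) 100011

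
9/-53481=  - 3/17827 =- 0.00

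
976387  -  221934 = 754453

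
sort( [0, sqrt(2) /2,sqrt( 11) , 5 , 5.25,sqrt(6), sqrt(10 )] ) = [ 0,  sqrt(2)/2, sqrt( 6), sqrt(10), sqrt ( 11), 5 , 5.25 ]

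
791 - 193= 598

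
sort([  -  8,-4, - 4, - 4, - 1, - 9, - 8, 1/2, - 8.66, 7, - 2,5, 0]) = [ - 9, - 8.66 , - 8, - 8, - 4,  -  4, - 4,  -  2, - 1,  0,1/2 , 5,7] 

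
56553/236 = 56553/236 = 239.63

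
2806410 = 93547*30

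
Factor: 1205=5^1 * 241^1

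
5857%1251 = 853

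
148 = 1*148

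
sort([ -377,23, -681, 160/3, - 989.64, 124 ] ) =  [- 989.64,- 681, - 377, 23,160/3, 124]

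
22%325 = 22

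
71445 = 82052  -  10607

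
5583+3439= 9022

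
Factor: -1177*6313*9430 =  - 70068681430 = - 2^1 * 5^1*11^1*23^1*41^1*59^1 *107^2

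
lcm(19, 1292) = 1292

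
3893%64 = 53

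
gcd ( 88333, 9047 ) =1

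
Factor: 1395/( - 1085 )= - 3^2*7^( - 1 ) = -9/7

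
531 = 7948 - 7417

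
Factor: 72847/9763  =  97/13 = 13^ ( - 1 ) * 97^1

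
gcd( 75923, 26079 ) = 1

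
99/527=99/527 = 0.19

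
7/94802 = 7/94802 = 0.00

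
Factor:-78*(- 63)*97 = 476658 = 2^1*3^3*7^1*13^1*97^1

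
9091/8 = 1136 + 3/8 =1136.38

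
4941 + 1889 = 6830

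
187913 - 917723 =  - 729810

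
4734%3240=1494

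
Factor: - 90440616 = -2^3 * 3^1*7^1*149^1*3613^1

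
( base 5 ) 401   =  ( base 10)101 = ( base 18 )5b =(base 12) 85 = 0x65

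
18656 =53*352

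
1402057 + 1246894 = 2648951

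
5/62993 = 5/62993=0.00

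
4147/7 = 592 +3/7 = 592.43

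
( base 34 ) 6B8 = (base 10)7318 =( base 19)1153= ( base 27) a11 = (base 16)1C96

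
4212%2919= 1293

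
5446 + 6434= 11880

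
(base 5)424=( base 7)222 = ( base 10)114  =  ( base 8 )162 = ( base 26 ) 4a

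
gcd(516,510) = 6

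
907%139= 73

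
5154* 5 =25770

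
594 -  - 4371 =4965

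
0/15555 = 0 = 0.00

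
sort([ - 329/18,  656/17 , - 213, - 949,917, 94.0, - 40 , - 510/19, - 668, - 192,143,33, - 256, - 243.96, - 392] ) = [ - 949, - 668, - 392 ,-256, - 243.96, - 213 , - 192,-40, - 510/19,-329/18,33,656/17, 94.0,  143, 917]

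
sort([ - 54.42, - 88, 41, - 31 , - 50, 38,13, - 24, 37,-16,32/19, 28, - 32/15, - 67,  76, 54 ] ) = [ - 88, - 67, - 54.42, - 50, - 31, - 24, - 16, - 32/15,32/19,  13, 28,  37, 38 , 41,54,76]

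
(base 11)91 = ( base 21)4G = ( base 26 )3m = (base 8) 144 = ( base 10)100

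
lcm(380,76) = 380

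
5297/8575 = 5297/8575 = 0.62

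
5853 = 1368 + 4485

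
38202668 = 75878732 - 37676064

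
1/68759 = 1/68759 = 0.00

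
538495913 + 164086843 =702582756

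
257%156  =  101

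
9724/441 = 22 + 22/441  =  22.05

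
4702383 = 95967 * 49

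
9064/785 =9064/785 = 11.55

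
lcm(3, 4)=12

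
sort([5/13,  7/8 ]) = [5/13, 7/8 ] 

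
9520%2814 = 1078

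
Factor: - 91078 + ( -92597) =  - 3^1*5^2*31^1 * 79^1   =  - 183675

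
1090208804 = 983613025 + 106595779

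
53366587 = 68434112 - 15067525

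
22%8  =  6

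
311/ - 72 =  - 311/72 =- 4.32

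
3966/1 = 3966 = 3966.00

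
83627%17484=13691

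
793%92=57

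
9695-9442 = 253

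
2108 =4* 527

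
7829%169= 55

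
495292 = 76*6517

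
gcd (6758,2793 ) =1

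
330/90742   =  165/45371 =0.00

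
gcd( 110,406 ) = 2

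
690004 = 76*9079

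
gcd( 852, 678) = 6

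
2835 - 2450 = 385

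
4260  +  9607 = 13867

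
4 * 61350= 245400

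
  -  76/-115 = 76/115 = 0.66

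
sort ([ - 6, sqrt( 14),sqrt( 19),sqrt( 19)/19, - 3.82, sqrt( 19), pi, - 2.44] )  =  [ - 6, - 3.82, - 2.44, sqrt( 19)/19, pi, sqrt( 14), sqrt( 19), sqrt(19)] 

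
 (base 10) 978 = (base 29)14l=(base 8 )1722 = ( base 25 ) 1e3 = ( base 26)1bg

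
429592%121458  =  65218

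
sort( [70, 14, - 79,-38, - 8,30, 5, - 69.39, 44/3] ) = [-79, - 69.39,  -  38, - 8, 5, 14, 44/3, 30, 70] 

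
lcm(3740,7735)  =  340340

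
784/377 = 784/377 = 2.08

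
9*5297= 47673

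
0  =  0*3239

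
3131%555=356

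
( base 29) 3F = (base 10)102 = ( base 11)93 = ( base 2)1100110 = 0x66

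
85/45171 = 85/45171 = 0.00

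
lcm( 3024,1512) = 3024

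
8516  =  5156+3360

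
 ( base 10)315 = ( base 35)90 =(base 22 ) e7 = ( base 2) 100111011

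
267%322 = 267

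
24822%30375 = 24822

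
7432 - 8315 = - 883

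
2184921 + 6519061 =8703982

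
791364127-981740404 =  - 190376277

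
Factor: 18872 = 2^3*7^1*337^1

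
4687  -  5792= -1105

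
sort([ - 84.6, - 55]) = [ - 84.6, - 55]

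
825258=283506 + 541752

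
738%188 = 174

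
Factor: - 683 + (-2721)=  - 3404 =- 2^2 *23^1* 37^1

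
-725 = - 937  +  212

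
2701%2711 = 2701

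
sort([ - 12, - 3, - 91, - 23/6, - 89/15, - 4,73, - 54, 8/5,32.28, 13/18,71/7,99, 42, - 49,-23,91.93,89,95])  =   [ - 91, - 54, - 49, - 23,-12, - 89/15, - 4, - 23/6, - 3,13/18,8/5,71/7, 32.28,42, 73,89, 91.93,95 , 99]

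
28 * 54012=1512336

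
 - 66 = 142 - 208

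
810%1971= 810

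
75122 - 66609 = 8513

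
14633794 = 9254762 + 5379032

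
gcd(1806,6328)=14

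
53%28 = 25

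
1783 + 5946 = 7729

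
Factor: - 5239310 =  - 2^1*5^1 * 31^1 *16901^1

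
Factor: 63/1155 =3^1*5^( - 1 )*11^( - 1) = 3/55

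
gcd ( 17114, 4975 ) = 199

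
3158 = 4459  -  1301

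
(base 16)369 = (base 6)4013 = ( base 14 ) 465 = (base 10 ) 873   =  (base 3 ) 1012100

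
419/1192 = 419/1192 = 0.35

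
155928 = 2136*73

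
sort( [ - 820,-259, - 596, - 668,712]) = [ - 820, - 668, - 596 , - 259,712] 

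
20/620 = 1/31 = 0.03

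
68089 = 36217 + 31872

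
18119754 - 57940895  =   - 39821141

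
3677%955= 812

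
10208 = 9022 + 1186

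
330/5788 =165/2894  =  0.06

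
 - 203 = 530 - 733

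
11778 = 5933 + 5845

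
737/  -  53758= -737/53758=- 0.01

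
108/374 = 54/187 = 0.29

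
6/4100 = 3/2050  =  0.00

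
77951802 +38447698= 116399500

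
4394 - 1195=3199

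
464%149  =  17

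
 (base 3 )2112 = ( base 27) 2E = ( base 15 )48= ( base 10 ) 68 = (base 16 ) 44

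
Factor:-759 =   -  3^1 * 11^1 * 23^1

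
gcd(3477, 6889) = 1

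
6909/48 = 143 + 15/16 = 143.94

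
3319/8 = 414+7/8 =414.88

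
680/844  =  170/211 =0.81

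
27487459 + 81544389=109031848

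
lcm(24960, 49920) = 49920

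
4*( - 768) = -3072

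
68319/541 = 126 + 153/541 = 126.28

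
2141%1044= 53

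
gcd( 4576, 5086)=2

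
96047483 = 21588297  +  74459186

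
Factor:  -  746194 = - 2^1*509^1*733^1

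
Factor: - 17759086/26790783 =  - 2^1*3^(-1 )*43^1*109^( - 1)*81929^ ( - 1) * 206501^1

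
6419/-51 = -126+7/51 = -125.86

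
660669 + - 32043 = 628626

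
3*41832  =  125496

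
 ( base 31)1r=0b111010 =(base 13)46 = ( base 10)58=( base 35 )1N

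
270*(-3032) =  - 818640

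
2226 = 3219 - 993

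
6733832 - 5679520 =1054312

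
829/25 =33 + 4/25 = 33.16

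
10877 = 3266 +7611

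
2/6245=2/6245 =0.00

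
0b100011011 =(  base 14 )163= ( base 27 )ad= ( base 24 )bj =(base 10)283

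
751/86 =8  +  63/86  =  8.73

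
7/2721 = 7/2721 = 0.00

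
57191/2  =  57191/2 = 28595.50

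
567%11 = 6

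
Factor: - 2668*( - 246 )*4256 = 2^8*3^1*7^1*19^1*23^1*29^1*41^1= 2793331968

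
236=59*4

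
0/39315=0 =0.00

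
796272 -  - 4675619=5471891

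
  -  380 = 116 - 496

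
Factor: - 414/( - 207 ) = 2^1 = 2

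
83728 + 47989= 131717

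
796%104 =68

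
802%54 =46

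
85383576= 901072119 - 815688543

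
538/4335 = 538/4335 = 0.12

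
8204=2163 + 6041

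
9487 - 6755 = 2732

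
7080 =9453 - 2373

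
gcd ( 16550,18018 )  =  2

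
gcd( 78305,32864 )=1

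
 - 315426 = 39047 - 354473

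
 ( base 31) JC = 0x259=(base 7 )1516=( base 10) 601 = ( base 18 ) 1F7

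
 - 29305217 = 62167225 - 91472442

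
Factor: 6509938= 2^1*31^1 * 104999^1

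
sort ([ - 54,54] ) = [-54,54]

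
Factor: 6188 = 2^2*7^1* 13^1 *17^1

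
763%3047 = 763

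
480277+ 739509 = 1219786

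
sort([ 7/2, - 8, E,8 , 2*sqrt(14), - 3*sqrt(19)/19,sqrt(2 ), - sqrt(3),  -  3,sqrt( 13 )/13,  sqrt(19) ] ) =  [ - 8,-3,-sqrt( 3), - 3 * sqrt( 19 )/19,sqrt( 13 ) /13, sqrt( 2 ) , E,7/2 , sqrt ( 19), 2 *sqrt( 14),  8]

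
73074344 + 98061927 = 171136271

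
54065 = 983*55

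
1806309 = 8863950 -7057641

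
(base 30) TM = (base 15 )3E7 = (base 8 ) 1574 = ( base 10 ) 892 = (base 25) 1ah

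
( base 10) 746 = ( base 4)23222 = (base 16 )2ea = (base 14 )3B4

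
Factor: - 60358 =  - 2^1* 103^1 * 293^1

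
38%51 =38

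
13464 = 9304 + 4160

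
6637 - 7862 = -1225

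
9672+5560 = 15232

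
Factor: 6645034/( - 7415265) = -2^1*3^( -1 )*5^(- 1 )*13^ ( - 1 )*41^1*53^1*139^1*3457^( -1 ) = -  604094/674115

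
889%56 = 49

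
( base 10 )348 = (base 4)11130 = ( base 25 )dn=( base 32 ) AS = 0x15C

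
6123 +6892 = 13015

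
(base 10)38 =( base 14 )2a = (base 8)46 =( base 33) 15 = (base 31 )17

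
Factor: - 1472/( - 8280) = 8/45 = 2^3*3^( - 2)*5^ ( - 1)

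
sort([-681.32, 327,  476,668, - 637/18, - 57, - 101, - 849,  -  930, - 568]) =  [ - 930 ,-849, - 681.32, - 568, - 101, - 57, -637/18,  327,  476, 668]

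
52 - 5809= - 5757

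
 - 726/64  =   - 363/32 = - 11.34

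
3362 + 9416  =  12778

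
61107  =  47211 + 13896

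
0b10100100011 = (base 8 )2443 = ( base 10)1315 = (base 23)2B4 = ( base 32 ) 193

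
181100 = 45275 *4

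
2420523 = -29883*( - 81) 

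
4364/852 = 1091/213 = 5.12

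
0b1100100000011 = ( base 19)HE0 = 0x1903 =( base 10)6403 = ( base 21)eaj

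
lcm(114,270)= 5130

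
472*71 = 33512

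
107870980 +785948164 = 893819144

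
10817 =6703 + 4114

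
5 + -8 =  - 3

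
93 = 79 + 14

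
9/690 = 3/230  =  0.01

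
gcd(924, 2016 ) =84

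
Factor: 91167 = 3^1*30389^1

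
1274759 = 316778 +957981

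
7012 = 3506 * 2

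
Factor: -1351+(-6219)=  - 2^1*5^1*757^1 = -7570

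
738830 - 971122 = - 232292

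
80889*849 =68674761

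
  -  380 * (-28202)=10716760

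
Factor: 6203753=37^1 *107^1*1567^1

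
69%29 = 11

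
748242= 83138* 9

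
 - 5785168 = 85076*(-68) 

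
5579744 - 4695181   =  884563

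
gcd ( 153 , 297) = 9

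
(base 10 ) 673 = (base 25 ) 11N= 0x2a1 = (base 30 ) md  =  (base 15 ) 2ed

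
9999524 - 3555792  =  6443732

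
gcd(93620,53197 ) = 1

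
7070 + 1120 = 8190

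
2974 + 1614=4588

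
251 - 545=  - 294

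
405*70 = 28350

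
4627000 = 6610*700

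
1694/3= 564 + 2/3 = 564.67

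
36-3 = 33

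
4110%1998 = 114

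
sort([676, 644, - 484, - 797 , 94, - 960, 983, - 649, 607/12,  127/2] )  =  [- 960, - 797, - 649, - 484, 607/12,  127/2, 94,644,676, 983 ] 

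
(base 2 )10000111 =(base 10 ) 135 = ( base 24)5F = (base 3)12000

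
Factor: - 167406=  -  2^1*3^1*27901^1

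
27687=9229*3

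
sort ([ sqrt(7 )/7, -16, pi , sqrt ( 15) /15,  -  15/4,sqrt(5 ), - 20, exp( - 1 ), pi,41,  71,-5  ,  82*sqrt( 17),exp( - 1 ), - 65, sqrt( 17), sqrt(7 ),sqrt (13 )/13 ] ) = [-65, - 20, - 16,  -  5, - 15/4 , sqrt(15)/15,sqrt( 13) /13,exp( - 1) , exp ( - 1), sqrt(7)/7,sqrt(5) , sqrt(7 ) , pi, pi, sqrt( 17 ) , 41,71, 82* sqrt(17 )]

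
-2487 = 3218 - 5705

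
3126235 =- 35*( - 89321) 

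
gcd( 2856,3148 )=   4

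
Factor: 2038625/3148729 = 5^3*47^1*347^1 *1249^(  -  1) *2521^ (  -  1 ) 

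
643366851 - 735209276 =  - 91842425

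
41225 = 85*485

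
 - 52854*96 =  - 5073984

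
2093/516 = 2093/516 = 4.06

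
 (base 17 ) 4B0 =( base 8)2477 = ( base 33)17n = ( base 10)1343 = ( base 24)27N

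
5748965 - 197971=5550994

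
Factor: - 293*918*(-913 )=245573262  =  2^1*3^3*11^1*17^1  *83^1*293^1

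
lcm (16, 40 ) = 80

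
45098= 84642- 39544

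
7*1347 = 9429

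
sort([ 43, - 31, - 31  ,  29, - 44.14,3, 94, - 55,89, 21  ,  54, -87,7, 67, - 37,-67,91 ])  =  [ - 87, - 67,-55, - 44.14, - 37, - 31,-31, 3, 7, 21, 29,43,  54, 67,  89,91, 94 ] 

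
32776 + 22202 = 54978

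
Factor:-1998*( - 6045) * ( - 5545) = -2^1 * 3^4*5^2*13^1*31^1*37^1*1109^1=- 66972010950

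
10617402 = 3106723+7510679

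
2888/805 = 3 + 473/805= 3.59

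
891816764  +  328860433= 1220677197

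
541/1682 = 541/1682 = 0.32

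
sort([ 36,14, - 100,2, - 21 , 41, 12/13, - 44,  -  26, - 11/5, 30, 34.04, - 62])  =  [ - 100, - 62, - 44, - 26, - 21, - 11/5,12/13,  2, 14,30,34.04 , 36 , 41 ]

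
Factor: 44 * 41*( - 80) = - 144320  =  - 2^6 * 5^1 * 11^1*41^1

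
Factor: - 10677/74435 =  - 3^1*5^( - 1)*3559^1*14887^( - 1 )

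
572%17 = 11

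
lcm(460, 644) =3220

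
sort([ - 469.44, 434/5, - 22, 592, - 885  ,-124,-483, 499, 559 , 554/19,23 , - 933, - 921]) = [-933, - 921, - 885, - 483,-469.44, - 124, - 22, 23, 554/19, 434/5, 499,  559,592]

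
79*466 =36814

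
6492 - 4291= 2201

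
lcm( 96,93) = 2976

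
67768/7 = 9681 + 1/7 = 9681.14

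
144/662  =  72/331 = 0.22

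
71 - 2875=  - 2804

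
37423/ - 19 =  - 1970 + 7/19 =- 1969.63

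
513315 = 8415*61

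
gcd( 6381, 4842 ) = 9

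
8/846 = 4/423 = 0.01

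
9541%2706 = 1423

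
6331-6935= - 604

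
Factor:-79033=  - 17^1*4649^1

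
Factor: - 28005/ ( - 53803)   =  3^1*5^1*173^( - 1)*311^( - 1 )*1867^1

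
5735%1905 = 20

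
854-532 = 322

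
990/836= 1 +7/38 = 1.18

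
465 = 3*155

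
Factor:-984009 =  - 3^1*13^1*23^1*1097^1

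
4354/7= 622 =622.00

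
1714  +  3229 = 4943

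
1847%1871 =1847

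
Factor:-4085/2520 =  - 2^( -3 )*3^( - 2)*7^( - 1)  *19^1*43^1 = -817/504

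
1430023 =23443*61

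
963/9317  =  963/9317 =0.10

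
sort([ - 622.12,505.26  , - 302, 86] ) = [ - 622.12,- 302,86, 505.26] 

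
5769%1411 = 125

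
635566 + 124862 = 760428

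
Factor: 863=863^1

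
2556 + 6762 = 9318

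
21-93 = - 72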